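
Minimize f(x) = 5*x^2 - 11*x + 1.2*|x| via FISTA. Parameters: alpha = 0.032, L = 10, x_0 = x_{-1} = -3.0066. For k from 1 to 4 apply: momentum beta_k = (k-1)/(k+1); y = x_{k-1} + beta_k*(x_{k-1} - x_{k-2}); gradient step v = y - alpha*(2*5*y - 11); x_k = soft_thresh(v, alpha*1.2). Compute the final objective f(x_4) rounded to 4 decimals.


FISTA on f(x) = 5*x^2 - 11*x + 1.2*|x|
L = 10, alpha = 0.032
Iteration 1: beta = 0.0, y = -3.0066 + 0.0*(-3.0066 + 3.0066) = -3.0066
  grad(y) = -41.066, v = y - alpha*grad = -1.6925
  prox(v) = soft_thresh(-1.6925, 0.0384) = -1.6541
Iteration 2: beta = 0.3333, y = -1.6541 + 0.3333*(-1.6541 + 3.0066) = -1.2033
  grad(y) = -23.0325, v = y - alpha*grad = -0.4662
  prox(v) = soft_thresh(-0.4662, 0.0384) = -0.4278
Iteration 3: beta = 0.5, y = -0.4278 + 0.5*(-0.4278 + 1.6541) = 0.1853
  grad(y) = -9.1467, v = y - alpha*grad = 0.478
  prox(v) = soft_thresh(0.478, 0.0384) = 0.4396
Iteration 4: beta = 0.6, y = 0.4396 + 0.6*(0.4396 + 0.4278) = 0.9601
  grad(y) = -1.3992, v = y - alpha*grad = 1.0049
  prox(v) = soft_thresh(1.0049, 0.0384) = 0.9665
f(x_4) = 5*0.9665^2 - 11*0.9665 + 1.2*|0.9665| = -4.8011


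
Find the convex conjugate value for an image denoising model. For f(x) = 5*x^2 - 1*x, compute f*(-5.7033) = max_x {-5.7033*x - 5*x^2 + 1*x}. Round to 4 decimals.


f*(y) = sup_x {y*x - a*x^2 - b*x} = sup_x {(y-b)*x - a*x^2}
FOC: (y - b) - 2a*x = 0 => x* = (y - b)/(2a)
x* = (-5.7033 + 1)/(2*5) = -0.4703
f*(-5.7033) = (y-b)^2/(4a) = (-5.7033 + 1)^2/(4*5)
= 22.121/20 = 1.1061


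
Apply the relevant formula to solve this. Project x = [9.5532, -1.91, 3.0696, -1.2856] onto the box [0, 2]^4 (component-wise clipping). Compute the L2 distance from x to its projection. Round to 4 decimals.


Project each component onto [0, 2].
clip(9.5532) = 2.0, clip(-1.91) = 0.0, clip(3.0696) = 2.0, clip(-1.2856) = 0.0
Projection = [2.0, 0.0, 2.0, 0.0]
Squared diffs: [57.0508, 3.6481, 1.144, 1.6528]
Distance = sqrt(63.4957) = 7.9684


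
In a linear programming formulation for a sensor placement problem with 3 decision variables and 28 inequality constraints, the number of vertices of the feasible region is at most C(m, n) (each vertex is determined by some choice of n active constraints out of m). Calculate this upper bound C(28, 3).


Each vertex corresponds to some choice of n active constraints out of m, so the number of vertices is at most C(m, n) = m! / (n!(m-n)!).
m = 28, n = 3
Numerator: 28 * 27 * 26
Denominator: 3! = 6
C(28, 3) = 3276


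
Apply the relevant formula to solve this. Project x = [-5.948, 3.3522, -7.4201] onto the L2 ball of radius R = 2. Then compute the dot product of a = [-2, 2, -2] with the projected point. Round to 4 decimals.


Step 1: Compute ||x|| (intermediates to 6 decimals).
||x|| = sqrt((-5.948)^2 + 3.3522^2 + (-7.4201)^2) = 10.083344
Step 2: Project.
Since ||x|| > R, scale = R/||x|| = 2/10.083344 = 0.198347, proj(x) = scale * x
proj(x) = [-1.179768, 0.664899, -1.471755]
Step 3: Dot product.
a^T * proj(x) = -2*(-1.179768) + 2*0.664899 - 2*(-1.471755) = 6.6328


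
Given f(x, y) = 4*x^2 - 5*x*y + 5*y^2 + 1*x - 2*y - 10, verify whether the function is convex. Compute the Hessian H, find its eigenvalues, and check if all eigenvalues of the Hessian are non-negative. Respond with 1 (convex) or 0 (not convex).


The Hessian of f(x,y) = 4*x^2 - 5*x*y + 5*y^2 + 1*x - 2*y - 10 is:
H = [[8, -5], [-5, 10]]
Trace = 8 + 10 = 18
Determinant = 8*10 - (-5)^2 = 55
Discriminant = (18)^2 - 4*55 = 104.0
Eigenvalues: lambda_1 = 3.901, lambda_2 = 14.099
The function is convex.

1


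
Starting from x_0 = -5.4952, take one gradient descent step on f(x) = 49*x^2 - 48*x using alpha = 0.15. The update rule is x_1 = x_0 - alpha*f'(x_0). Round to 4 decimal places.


We compute the gradient at x_0 and apply the update.
f'(x) = 98*x - 48
f'(-5.4952) = 98*-5.4952 - 48 = -586.5296
x_1 = -5.4952 - 0.15*-586.5296 = 82.4842


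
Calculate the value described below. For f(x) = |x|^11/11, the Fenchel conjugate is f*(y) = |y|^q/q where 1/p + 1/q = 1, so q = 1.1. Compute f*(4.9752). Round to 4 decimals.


The conjugate exponent q satisfies 1/p + 1/q = 1.
p = 11, so q = 11/(11 - 1) = 1.1
|y|^q = 4.9752^1.1 = 5.8411
f*(4.9752) = 5.8411 / 1.1 = 5.3101


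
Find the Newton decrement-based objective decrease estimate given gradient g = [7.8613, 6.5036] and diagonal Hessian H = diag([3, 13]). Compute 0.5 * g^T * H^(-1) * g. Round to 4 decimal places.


Step 1: H is diagonal, so H^(-1) * g = [2.6204, 0.5003].
Step 2: g^T H^(-1) g = sum_i g_i^2 / H_ii
  = (7.8613)^2/3 + (6.5036)^2/13
  = 20.6 + 3.2536 = 23.8536
Step 3: Objective decrease = 0.5 * g^T H^(-1) g = 11.9268


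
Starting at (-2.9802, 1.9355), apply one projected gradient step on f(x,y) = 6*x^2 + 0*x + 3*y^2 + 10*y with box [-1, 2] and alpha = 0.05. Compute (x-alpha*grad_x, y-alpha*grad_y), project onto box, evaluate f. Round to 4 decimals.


Step 1: Compute gradient at (-2.9802, 1.9355).
grad_x = 2*6*-2.9802 + 0 = -35.7624
grad_y = 2*3*1.9355 + 10 = 21.613
Step 2: Gradient step.
x_raw = -2.9802 - 0.05*-35.7624 = -1.1921
y_raw = 1.9355 - 0.05*21.613 = 0.8549
Step 3: Project onto [-1, 2].
x_proj = clip(-1.1921) = -1.0
y_proj = clip(0.8549) = 0.8549
Step 4: Evaluate f.
f(-1.0, 0.8549) = 16.7408


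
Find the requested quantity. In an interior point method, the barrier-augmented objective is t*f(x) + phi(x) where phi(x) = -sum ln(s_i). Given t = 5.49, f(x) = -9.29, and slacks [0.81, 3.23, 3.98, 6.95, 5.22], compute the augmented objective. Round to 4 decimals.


Step 1: Compute log-barrier.
ln values: [-0.2107, 1.1725, 1.3813, 1.9387, 1.6525]
phi = -(-0.2107 + 1.1725 + 1.3813 + 1.9387 + 1.6525) = -5.9343
Step 2: Compute augmented objective.
t*f(x) = 5.49*-9.29 = -51.0021
Total = -51.0021 - 5.9343 = -56.9364


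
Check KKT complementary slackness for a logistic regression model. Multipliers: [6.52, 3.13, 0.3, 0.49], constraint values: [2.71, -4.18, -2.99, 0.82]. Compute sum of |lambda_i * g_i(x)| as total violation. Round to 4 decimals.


KKT complementary slackness check:
lambda_1 * g_1 = 6.52 * 2.71 = 17.6692
lambda_2 * g_2 = 3.13 * -4.18 = -13.0834
lambda_3 * g_3 = 0.3 * -2.99 = -0.897
lambda_4 * g_4 = 0.49 * 0.82 = 0.4018
Total violation = 17.6692 + 13.0834 + 0.897 + 0.4018 = 32.0514


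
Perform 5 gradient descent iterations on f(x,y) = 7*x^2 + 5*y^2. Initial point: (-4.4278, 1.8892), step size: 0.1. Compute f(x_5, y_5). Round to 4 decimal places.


Gradient descent on f(x,y) = 7*x^2 + 5*y^2.
Starting point: (-4.4278, 1.8892), alpha = 0.1
Step 1: grad_x = 2*7*-4.4278 = -61.9892, grad_y = 2*5*1.8892 = 18.892
  x_1 = -4.4278 - 0.1*-61.9892 = 1.7711
  y_1 = 1.8892 - 0.1*18.892 = 0.0
Step 2: grad_x = 2*7*1.7711 = 24.7957, grad_y = 2*5*0.0 = 0.0
  x_2 = 1.7711 - 0.1*24.7957 = -0.7084
  y_2 = 0.0 - 0.1*0.0 = 0.0
Step 3: grad_x = 2*7*-0.7084 = -9.9183, grad_y = 2*5*0.0 = 0.0
  x_3 = -0.7084 - 0.1*-9.9183 = 0.2834
  y_3 = 0.0 - 0.1*0.0 = 0.0
Step 4: grad_x = 2*7*0.2834 = 3.9673, grad_y = 2*5*0.0 = 0.0
  x_4 = 0.2834 - 0.1*3.9673 = -0.1134
  y_4 = 0.0 - 0.1*0.0 = 0.0
Step 5: grad_x = 2*7*-0.1134 = -1.5869, grad_y = 2*5*0.0 = 0.0
  x_5 = -0.1134 - 0.1*-1.5869 = 0.0453
  y_5 = 0.0 - 0.1*0.0 = 0.0
f(0.0453, 0.0) = 7*0.0453^2 + 5*0.0^2 = 0.0144


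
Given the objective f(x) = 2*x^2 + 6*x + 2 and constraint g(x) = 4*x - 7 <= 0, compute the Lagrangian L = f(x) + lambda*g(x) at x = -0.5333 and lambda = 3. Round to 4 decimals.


Step 1: Evaluate f(x).
f(-0.5333) = 2*(-0.5333)^2 + 6*(-0.5333) + 2 = -0.631
Step 2: Evaluate g(x).
g(-0.5333) = 4*-0.5333 - 7 = -9.1332
Step 3: Compute Lagrangian.
L = -0.631 + 3*-9.1332 = -28.0306


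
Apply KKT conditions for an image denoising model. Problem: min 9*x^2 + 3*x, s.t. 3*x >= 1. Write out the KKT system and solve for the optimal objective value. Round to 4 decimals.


Step 1: Try lambda = 0 (constraint inactive).
x_unc = -3/(2*9) = -0.1667
Check: 3*-0.1667 = -0.5001 < 1 -- violated!
Step 2: Constraint must be active: 3*x = 1
x* = 1/3 = 0.3333 (rounded; the exact value 1/3 is used below)
lambda = (2*9*(1/3) + 3)/3 = 3.0
Step 3: Compute optimal value.
f(x*) = 9*(1/3)^2 + 3*(1/3) = 2.0


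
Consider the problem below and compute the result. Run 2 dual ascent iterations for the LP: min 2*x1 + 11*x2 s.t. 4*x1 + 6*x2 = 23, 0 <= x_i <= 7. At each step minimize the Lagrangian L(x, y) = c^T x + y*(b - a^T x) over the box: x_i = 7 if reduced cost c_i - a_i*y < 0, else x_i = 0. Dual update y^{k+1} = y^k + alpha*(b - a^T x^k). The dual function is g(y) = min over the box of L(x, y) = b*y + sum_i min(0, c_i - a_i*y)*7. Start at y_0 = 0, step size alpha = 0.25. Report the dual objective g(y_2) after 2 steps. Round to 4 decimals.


Dual ascent for LP: min 2*x1 + 11*x2, 4*x1 + 6*x2 = 23, 0 <= x_i <= 7
Step 1: y^k = 0.0, reduced costs: (2.0, 11.0)
  x^k = (0.0, 0.0), subgradient = b - a^T x = 23.0
  y^{k+1} = 0.0 + 0.25*23.0 = 5.75
Step 2: y^k = 5.75, reduced costs: (-21.0, -23.5)
  x^k = (7.0, 7.0), subgradient = b - a^T x = -47.0
  y^{k+1} = 5.75 + 0.25*-47.0 = -6.0
Dual objective at y_2 = -6.0: reduced costs (26.0, 47.0), box minimizer x = (0.0, 0.0)
g(y_2) = b*y + (c1 - a1*y)*x1 + (c2 - a2*y)*x2 = 23*(-6.0) + 26.0*0.0 + 47.0*0.0 = -138.0 + 0.0 + 0.0 = -138.0


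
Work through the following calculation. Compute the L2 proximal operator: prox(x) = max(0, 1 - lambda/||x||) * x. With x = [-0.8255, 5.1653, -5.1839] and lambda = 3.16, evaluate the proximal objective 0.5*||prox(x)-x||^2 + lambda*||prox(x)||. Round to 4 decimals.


Step 1: Compute ||x||.
||x|| = 7.3644
Step 2: Compute scaling factor.
scale = max(0, 1 - 3.16/7.3644) = 0.5709
Step 3: prox(x) = [-0.4713, 2.9489, -2.9595]
||prox(x)|| = 4.2044
Step 4: Proximal objective.
0.5*||prox-x||^2 = 4.9928
lambda*||prox|| = 13.2859
Total = 18.2787


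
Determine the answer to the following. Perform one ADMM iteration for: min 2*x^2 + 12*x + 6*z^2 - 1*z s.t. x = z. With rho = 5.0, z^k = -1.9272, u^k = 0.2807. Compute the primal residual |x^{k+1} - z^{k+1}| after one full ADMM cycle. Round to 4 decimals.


ADMM iteration with rho = 5.0, z^k = -1.9272, u^k = 0.2807
Step 1: x-update.
Minimize 2*x^2 + 12*x + (5.0/2)*(x + 1.9272 + 0.2807)^2
FOC: (2*2 + 5.0)*x = -12 + 5.0*(-1.9272 - 0.2807)
x^{k+1} = -2.5599
Step 2: z-update.
Minimize 6*z^2 - 1*z + (5.0/2)*(-2.5599 - z + 0.2807)^2
FOC: (2*6 + 5.0)*z = 1 + 5.0*(-2.5599 + 0.2807)
z^{k+1} = -0.6115
Step 3: u-update.
u^{k+1} = 0.2807 - 2.5599 + 0.6115 = -1.6677
Step 4: Primal residual = |-2.5599 + 0.6115| = 1.9484


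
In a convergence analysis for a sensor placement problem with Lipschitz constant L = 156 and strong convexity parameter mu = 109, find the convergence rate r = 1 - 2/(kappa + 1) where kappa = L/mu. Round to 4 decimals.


Step 1: Compute the condition number.
kappa = L/mu = 156/109 = 1.4312
Step 2: Compute the convergence rate.
r = 1 - 2/(kappa + 1) = 1 - 2*mu/(L + mu) = (L - mu)/(L + mu) = 47/265 = 0.1774


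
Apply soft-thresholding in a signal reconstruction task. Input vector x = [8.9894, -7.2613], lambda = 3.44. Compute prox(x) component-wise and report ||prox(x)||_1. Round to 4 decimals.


Soft-thresholding with lambda = 3.44:
prox(8.9894) = sign(8.9894)*max(|8.9894| - 3.44, 0) = 5.5494
prox(-7.2613) = sign(-7.2613)*max(|-7.2613| - 3.44, 0) = -3.8213
prox(x) = [5.5494, -3.8213]
||prox(x)||_1 = 5.5494 + 3.8213 = 9.3707


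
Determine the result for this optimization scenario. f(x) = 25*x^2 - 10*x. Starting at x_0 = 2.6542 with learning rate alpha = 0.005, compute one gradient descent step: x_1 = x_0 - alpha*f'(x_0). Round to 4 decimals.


We compute the gradient at x_0 and apply the update.
f'(x) = 50*x - 10
f'(2.6542) = 50*2.6542 - 10 = 122.71
x_1 = 2.6542 - 0.005*122.71 = 2.0407


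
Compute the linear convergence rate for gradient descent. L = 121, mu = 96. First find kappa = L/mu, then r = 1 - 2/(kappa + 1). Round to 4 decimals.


Step 1: Compute the condition number.
kappa = L/mu = 121/96 = 1.2604
Step 2: Compute the convergence rate.
r = 1 - 2/(kappa + 1) = 1 - 2*mu/(L + mu) = (L - mu)/(L + mu) = 25/217 = 0.1152


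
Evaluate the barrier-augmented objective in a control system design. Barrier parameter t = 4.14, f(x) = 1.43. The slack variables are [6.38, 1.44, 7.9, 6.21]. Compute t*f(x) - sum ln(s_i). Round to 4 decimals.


Step 1: Compute log-barrier.
ln values: [1.8532, 0.3646, 2.0669, 1.8262]
phi = -(1.8532 + 0.3646 + 2.0669 + 1.8262) = -6.1108
Step 2: Compute augmented objective.
t*f(x) = 4.14*1.43 = 5.9202
Total = 5.9202 - 6.1108 = -0.1906


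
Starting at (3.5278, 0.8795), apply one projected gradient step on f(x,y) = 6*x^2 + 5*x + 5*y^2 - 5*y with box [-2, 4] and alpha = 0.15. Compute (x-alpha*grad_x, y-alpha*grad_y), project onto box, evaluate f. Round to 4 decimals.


Step 1: Compute gradient at (3.5278, 0.8795).
grad_x = 2*6*3.5278 + 5 = 47.3336
grad_y = 2*5*0.8795 - 5 = 3.795
Step 2: Gradient step.
x_raw = 3.5278 - 0.15*47.3336 = -3.5722
y_raw = 0.8795 - 0.15*3.795 = 0.3103
Step 3: Project onto [-2, 4].
x_proj = clip(-3.5722) = -2.0
y_proj = clip(0.3103) = 0.3103
Step 4: Evaluate f.
f(-2.0, 0.3103) = 12.93


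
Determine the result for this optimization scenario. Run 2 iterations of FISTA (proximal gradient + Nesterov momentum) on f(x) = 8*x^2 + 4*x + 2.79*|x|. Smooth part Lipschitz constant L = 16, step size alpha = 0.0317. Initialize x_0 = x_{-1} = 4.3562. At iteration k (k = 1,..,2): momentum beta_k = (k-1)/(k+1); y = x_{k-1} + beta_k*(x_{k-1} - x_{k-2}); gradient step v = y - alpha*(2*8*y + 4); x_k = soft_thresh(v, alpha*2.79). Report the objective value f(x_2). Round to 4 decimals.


FISTA on f(x) = 8*x^2 + 4*x + 2.79*|x|
L = 16, alpha = 0.0317
Iteration 1: beta = 0.0, y = 4.3562 + 0.0*(4.3562 - 4.3562) = 4.3562
  grad(y) = 73.6992, v = y - alpha*grad = 2.0199
  prox(v) = soft_thresh(2.0199, 0.0884) = 1.9315
Iteration 2: beta = 0.3333, y = 1.9315 + 0.3333*(1.9315 - 4.3562) = 1.1233
  grad(y) = 21.9721, v = y - alpha*grad = 0.4267
  prox(v) = soft_thresh(0.4267, 0.0884) = 0.3383
f(x_2) = 8*0.3383^2 + 4*0.3383 + 2.79*|0.3383| = 3.2126


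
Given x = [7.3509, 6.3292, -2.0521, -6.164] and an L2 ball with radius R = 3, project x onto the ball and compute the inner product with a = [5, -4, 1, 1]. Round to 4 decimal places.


Step 1: Compute ||x|| (intermediates to 6 decimals).
||x|| = sqrt(7.3509^2 + 6.3292^2 + (-2.0521)^2 + (-6.164)^2) = 11.674781
Step 2: Project.
Since ||x|| > R, scale = R/||x|| = 3/11.674781 = 0.256964, proj(x) = scale * x
proj(x) = [1.888917, 1.626377, -0.527316, -1.583926]
Step 3: Dot product.
a^T * proj(x) = 5*1.888917 - 4*1.626377 + 1*(-0.527316) + 1*(-1.583926) = 0.8278


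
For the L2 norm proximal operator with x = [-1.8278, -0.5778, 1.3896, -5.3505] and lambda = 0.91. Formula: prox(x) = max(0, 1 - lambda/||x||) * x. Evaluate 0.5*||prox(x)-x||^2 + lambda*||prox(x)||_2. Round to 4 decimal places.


Step 1: Compute ||x||.
||x|| = 5.8509
Step 2: Compute scaling factor.
scale = max(0, 1 - 0.91/5.8509) = 0.8445
Step 3: prox(x) = [-1.5435, -0.4879, 1.1735, -4.5183]
||prox(x)|| = 4.9409
Step 4: Proximal objective.
0.5*||prox-x||^2 = 0.4141
lambda*||prox|| = 4.4962
Total = 4.9103


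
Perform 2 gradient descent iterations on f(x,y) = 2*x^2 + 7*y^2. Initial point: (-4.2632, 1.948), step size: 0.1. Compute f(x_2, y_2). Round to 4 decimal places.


Gradient descent on f(x,y) = 2*x^2 + 7*y^2.
Starting point: (-4.2632, 1.948), alpha = 0.1
Step 1: grad_x = 2*2*-4.2632 = -17.0528, grad_y = 2*7*1.948 = 27.272
  x_1 = -4.2632 - 0.1*-17.0528 = -2.5579
  y_1 = 1.948 - 0.1*27.272 = -0.7792
Step 2: grad_x = 2*2*-2.5579 = -10.2317, grad_y = 2*7*-0.7792 = -10.9088
  x_2 = -2.5579 - 0.1*-10.2317 = -1.5348
  y_2 = -0.7792 - 0.1*-10.9088 = 0.3117
f(-1.5348, 0.3117) = 2*(-1.5348)^2 + 7*0.3117^2 = 5.3909


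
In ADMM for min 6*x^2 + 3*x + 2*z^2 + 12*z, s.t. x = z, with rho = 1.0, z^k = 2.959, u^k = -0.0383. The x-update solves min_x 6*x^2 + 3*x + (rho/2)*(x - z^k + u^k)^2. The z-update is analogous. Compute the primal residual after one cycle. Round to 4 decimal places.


ADMM iteration with rho = 1.0, z^k = 2.959, u^k = -0.0383
Step 1: x-update.
Minimize 6*x^2 + 3*x + (1.0/2)*(x - 2.959 - 0.0383)^2
FOC: (2*6 + 1.0)*x = -3 + 1.0*(2.959 + 0.0383)
x^{k+1} = -0.0002
Step 2: z-update.
Minimize 2*z^2 + 12*z + (1.0/2)*(-0.0002 - z - 0.0383)^2
FOC: (2*2 + 1.0)*z = -12 + 1.0*(-0.0002 - 0.0383)
z^{k+1} = -2.4077
Step 3: u-update.
u^{k+1} = -0.0383 - 0.0002 + 2.4077 = 2.3692
Step 4: Primal residual = |-0.0002 + 2.4077| = 2.4075


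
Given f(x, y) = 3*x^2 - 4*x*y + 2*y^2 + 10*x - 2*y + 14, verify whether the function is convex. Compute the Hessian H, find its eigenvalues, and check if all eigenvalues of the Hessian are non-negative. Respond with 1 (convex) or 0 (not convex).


The Hessian of f(x,y) = 3*x^2 - 4*x*y + 2*y^2 + 10*x - 2*y + 14 is:
H = [[6, -4], [-4, 4]]
Trace = 6 + 4 = 10
Determinant = 6*4 - (-4)^2 = 8
Discriminant = (10)^2 - 4*8 = 68.0
Eigenvalues: lambda_1 = 0.8769, lambda_2 = 9.1231
The function is convex.

1


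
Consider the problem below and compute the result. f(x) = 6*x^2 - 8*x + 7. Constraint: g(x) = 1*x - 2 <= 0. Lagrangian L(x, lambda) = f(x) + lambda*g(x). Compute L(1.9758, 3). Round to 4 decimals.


Step 1: Evaluate f(x).
f(1.9758) = 6*1.9758^2 - 8*1.9758 + 7 = 14.6163
Step 2: Evaluate g(x).
g(1.9758) = 1*1.9758 - 2 = -0.0242
Step 3: Compute Lagrangian.
L = 14.6163 + 3*-0.0242 = 14.5437


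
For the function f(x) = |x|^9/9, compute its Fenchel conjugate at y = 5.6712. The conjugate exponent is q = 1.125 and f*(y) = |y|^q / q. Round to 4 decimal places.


The conjugate exponent q satisfies 1/p + 1/q = 1.
p = 9, so q = 9/(9 - 1) = 1.125
|y|^q = 5.6712^1.125 = 7.0451
f*(5.6712) = 7.0451 / 1.125 = 6.2623


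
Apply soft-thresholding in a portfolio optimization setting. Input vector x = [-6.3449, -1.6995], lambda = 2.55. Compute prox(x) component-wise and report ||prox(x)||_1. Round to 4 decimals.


Soft-thresholding with lambda = 2.55:
prox(-6.3449) = sign(-6.3449)*max(|-6.3449| - 2.55, 0) = -3.7949
prox(-1.6995) = sign(-1.6995)*max(|-1.6995| - 2.55, 0) = 0.0
prox(x) = [-3.7949, 0.0]
||prox(x)||_1 = 3.7949 + 0.0 = 3.7949


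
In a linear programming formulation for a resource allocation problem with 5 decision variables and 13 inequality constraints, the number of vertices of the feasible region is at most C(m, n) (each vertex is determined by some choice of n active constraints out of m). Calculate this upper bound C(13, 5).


Each vertex corresponds to some choice of n active constraints out of m, so the number of vertices is at most C(m, n) = m! / (n!(m-n)!).
m = 13, n = 5
Numerator: 13 * 12 * 11 * 10 * 9
Denominator: 5! = 120
C(13, 5) = 1287


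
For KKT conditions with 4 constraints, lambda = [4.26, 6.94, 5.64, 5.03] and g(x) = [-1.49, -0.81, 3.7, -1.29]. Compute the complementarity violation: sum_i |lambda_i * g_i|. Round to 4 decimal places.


KKT complementary slackness check:
lambda_1 * g_1 = 4.26 * -1.49 = -6.3474
lambda_2 * g_2 = 6.94 * -0.81 = -5.6214
lambda_3 * g_3 = 5.64 * 3.7 = 20.868
lambda_4 * g_4 = 5.03 * -1.29 = -6.4887
Total violation = 6.3474 + 5.6214 + 20.868 + 6.4887 = 39.3255


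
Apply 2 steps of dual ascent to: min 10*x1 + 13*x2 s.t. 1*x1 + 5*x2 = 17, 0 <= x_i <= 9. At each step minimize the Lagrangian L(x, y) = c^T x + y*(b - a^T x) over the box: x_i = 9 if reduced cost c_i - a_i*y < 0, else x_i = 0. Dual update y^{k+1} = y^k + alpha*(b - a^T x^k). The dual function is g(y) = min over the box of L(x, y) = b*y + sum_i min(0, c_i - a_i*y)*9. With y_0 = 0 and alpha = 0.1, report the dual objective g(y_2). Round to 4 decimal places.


Dual ascent for LP: min 10*x1 + 13*x2, 1*x1 + 5*x2 = 17, 0 <= x_i <= 9
Step 1: y^k = 0.0, reduced costs: (10.0, 13.0)
  x^k = (0.0, 0.0), subgradient = b - a^T x = 17.0
  y^{k+1} = 0.0 + 0.1*17.0 = 1.7
Step 2: y^k = 1.7, reduced costs: (8.3, 4.5)
  x^k = (0.0, 0.0), subgradient = b - a^T x = 17.0
  y^{k+1} = 1.7 + 0.1*17.0 = 3.4
Dual objective at y_2 = 3.4: reduced costs (6.6, -4.0), box minimizer x = (0.0, 9.0)
g(y_2) = b*y + (c1 - a1*y)*x1 + (c2 - a2*y)*x2 = 17*3.4 + 6.6*0.0 + (-4.0)*9.0 = 57.8 + 0.0 - 36.0 = 21.8


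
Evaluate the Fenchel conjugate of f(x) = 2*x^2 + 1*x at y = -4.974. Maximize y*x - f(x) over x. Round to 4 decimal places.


f*(y) = sup_x {y*x - a*x^2 - b*x} = sup_x {(y-b)*x - a*x^2}
FOC: (y - b) - 2a*x = 0 => x* = (y - b)/(2a)
x* = (-4.974 - 1)/(2*2) = -1.4935
f*(-4.974) = (y-b)^2/(4a) = (-4.974 - 1)^2/(4*2)
= 35.6887/8 = 4.4611


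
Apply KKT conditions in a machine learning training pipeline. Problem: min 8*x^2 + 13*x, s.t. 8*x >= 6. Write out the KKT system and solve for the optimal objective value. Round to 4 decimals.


Step 1: Try lambda = 0 (constraint inactive).
x_unc = -13/(2*8) = -0.8125
Check: 8*-0.8125 = -6.5 < 6 -- violated!
Step 2: Constraint must be active: 8*x = 6
x* = 6/8 = 0.75
lambda = (2*8*0.75 + 13)/8 = 3.125
Step 3: Compute optimal value.
f(x*) = 8*0.75^2 + 13*0.75 = 14.25


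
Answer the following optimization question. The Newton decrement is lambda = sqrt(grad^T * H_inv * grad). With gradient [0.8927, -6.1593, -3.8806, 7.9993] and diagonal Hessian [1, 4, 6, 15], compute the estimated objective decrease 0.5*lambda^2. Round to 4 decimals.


Step 1: H is diagonal, so H^(-1) * g = [0.8927, -1.5398, -0.6468, 0.5333].
Step 2: g^T H^(-1) g = sum_i g_i^2 / H_ii
  = (0.8927)^2/1 + (-6.1593)^2/4 + (-3.8806)^2/6 + (7.9993)^2/15
  = 0.7969 + 9.4842 + 2.5098 + 4.2659 = 17.0569
Step 3: Objective decrease = 0.5 * g^T H^(-1) g = 8.5285


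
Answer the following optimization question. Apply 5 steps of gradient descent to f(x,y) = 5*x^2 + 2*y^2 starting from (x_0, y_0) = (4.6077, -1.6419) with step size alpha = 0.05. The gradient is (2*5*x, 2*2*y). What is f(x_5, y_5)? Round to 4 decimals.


Gradient descent on f(x,y) = 5*x^2 + 2*y^2.
Starting point: (4.6077, -1.6419), alpha = 0.05
Step 1: grad_x = 2*5*4.6077 = 46.077, grad_y = 2*2*-1.6419 = -6.5676
  x_1 = 4.6077 - 0.05*46.077 = 2.3039
  y_1 = -1.6419 - 0.05*-6.5676 = -1.3135
Step 2: grad_x = 2*5*2.3039 = 23.0385, grad_y = 2*2*-1.3135 = -5.2541
  x_2 = 2.3039 - 0.05*23.0385 = 1.1519
  y_2 = -1.3135 - 0.05*-5.2541 = -1.0508
Step 3: grad_x = 2*5*1.1519 = 11.5193, grad_y = 2*2*-1.0508 = -4.2033
  x_3 = 1.1519 - 0.05*11.5193 = 0.576
  y_3 = -1.0508 - 0.05*-4.2033 = -0.8407
Step 4: grad_x = 2*5*0.576 = 5.7596, grad_y = 2*2*-0.8407 = -3.3626
  x_4 = 0.576 - 0.05*5.7596 = 0.288
  y_4 = -0.8407 - 0.05*-3.3626 = -0.6725
Step 5: grad_x = 2*5*0.288 = 2.8798, grad_y = 2*2*-0.6725 = -2.6901
  x_5 = 0.288 - 0.05*2.8798 = 0.144
  y_5 = -0.6725 - 0.05*-2.6901 = -0.538
f(0.144, -0.538) = 5*0.144^2 + 2*(-0.538)^2 = 0.6826


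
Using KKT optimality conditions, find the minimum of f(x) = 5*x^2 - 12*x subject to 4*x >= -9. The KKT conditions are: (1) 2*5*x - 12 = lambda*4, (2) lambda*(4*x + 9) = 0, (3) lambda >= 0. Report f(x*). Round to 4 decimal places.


Step 1: Try lambda = 0 (constraint inactive).
Stationarity: 2*5*x - 12 = 0
x* = 12/(2*5) = 1.2
Check constraint: 4*1.2 = 4.8 >= -9 -- satisfied.
Step 2: Compute optimal value.
f(x*) = 5*1.2^2 - 12*1.2 = -7.2


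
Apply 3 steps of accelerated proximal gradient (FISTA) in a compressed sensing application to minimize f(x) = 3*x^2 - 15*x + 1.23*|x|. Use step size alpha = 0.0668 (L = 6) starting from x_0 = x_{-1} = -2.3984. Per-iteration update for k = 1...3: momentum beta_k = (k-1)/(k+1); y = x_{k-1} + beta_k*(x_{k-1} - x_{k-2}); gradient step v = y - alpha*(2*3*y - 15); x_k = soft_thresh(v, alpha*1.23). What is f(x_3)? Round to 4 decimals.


FISTA on f(x) = 3*x^2 - 15*x + 1.23*|x|
L = 6, alpha = 0.0668
Iteration 1: beta = 0.0, y = -2.3984 + 0.0*(-2.3984 + 2.3984) = -2.3984
  grad(y) = -29.3904, v = y - alpha*grad = -0.4351
  prox(v) = soft_thresh(-0.4351, 0.0822) = -0.353
Iteration 2: beta = 0.3333, y = -0.353 + 0.3333*(-0.353 + 2.3984) = 0.3289
  grad(y) = -13.0269, v = y - alpha*grad = 1.1991
  prox(v) = soft_thresh(1.1991, 0.0822) = 1.1169
Iteration 3: beta = 0.5, y = 1.1169 + 0.5*(1.1169 + 0.353) = 1.8518
  grad(y) = -3.8891, v = y - alpha*grad = 2.1116
  prox(v) = soft_thresh(2.1116, 0.0822) = 2.0294
f(x_3) = 3*2.0294^2 - 15*2.0294 + 1.23*|2.0294| = -15.5895


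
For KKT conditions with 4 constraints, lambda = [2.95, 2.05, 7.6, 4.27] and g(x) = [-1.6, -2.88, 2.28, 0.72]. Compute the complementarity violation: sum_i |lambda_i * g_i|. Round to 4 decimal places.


KKT complementary slackness check:
lambda_1 * g_1 = 2.95 * -1.6 = -4.72
lambda_2 * g_2 = 2.05 * -2.88 = -5.904
lambda_3 * g_3 = 7.6 * 2.28 = 17.328
lambda_4 * g_4 = 4.27 * 0.72 = 3.0744
Total violation = 4.72 + 5.904 + 17.328 + 3.0744 = 31.0264


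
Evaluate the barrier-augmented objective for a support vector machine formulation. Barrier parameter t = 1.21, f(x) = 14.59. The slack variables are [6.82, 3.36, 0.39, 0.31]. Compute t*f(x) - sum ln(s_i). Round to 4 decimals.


Step 1: Compute log-barrier.
ln values: [1.9199, 1.2119, -0.9416, -1.1712]
phi = -(1.9199 + 1.2119 - 0.9416 - 1.1712) = -1.019
Step 2: Compute augmented objective.
t*f(x) = 1.21*14.59 = 17.6539
Total = 17.6539 - 1.019 = 16.6349


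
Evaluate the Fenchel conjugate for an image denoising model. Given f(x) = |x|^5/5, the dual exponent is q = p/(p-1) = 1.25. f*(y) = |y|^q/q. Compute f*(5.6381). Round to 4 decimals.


The conjugate exponent q satisfies 1/p + 1/q = 1.
p = 5, so q = 5/(5 - 1) = 1.25
|y|^q = 5.6381^1.25 = 8.6879
f*(5.6381) = 8.6879 / 1.25 = 6.9503


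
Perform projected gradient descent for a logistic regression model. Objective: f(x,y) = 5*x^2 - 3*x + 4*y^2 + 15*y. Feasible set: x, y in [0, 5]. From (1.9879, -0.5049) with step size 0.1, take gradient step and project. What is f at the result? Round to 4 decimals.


Step 1: Compute gradient at (1.9879, -0.5049).
grad_x = 2*5*1.9879 - 3 = 16.879
grad_y = 2*4*-0.5049 + 15 = 10.9608
Step 2: Gradient step.
x_raw = 1.9879 - 0.1*16.879 = 0.3
y_raw = -0.5049 - 0.1*10.9608 = -1.601
Step 3: Project onto [0, 5].
x_proj = clip(0.3) = 0.3
y_proj = clip(-1.601) = 0.0
Step 4: Evaluate f.
f(0.3, 0.0) = -0.45


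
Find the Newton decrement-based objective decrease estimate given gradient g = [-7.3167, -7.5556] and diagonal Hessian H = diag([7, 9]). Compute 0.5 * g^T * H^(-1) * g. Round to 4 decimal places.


Step 1: H is diagonal, so H^(-1) * g = [-1.0452, -0.8395].
Step 2: g^T H^(-1) g = sum_i g_i^2 / H_ii
  = (-7.3167)^2/7 + (-7.5556)^2/9
  = 7.6477 + 6.343 = 13.9907
Step 3: Objective decrease = 0.5 * g^T H^(-1) g = 6.9954


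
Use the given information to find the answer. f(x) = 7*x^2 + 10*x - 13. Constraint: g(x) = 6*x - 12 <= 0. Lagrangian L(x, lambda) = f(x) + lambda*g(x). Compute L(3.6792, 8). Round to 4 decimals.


Step 1: Evaluate f(x).
f(3.6792) = 7*3.6792^2 + 10*3.6792 - 13 = 118.5476
Step 2: Evaluate g(x).
g(3.6792) = 6*3.6792 - 12 = 10.0752
Step 3: Compute Lagrangian.
L = 118.5476 + 8*10.0752 = 199.1492


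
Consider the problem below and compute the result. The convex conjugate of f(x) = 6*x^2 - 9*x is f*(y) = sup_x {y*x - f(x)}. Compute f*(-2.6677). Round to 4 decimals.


f*(y) = sup_x {y*x - a*x^2 - b*x} = sup_x {(y-b)*x - a*x^2}
FOC: (y - b) - 2a*x = 0 => x* = (y - b)/(2a)
x* = (-2.6677 + 9)/(2*6) = 0.5277
f*(-2.6677) = (y-b)^2/(4a) = (-2.6677 + 9)^2/(4*6)
= 40.098/24 = 1.6708


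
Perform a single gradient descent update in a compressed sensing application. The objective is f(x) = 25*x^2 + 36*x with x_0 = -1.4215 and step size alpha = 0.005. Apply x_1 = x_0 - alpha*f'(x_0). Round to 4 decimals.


We compute the gradient at x_0 and apply the update.
f'(x) = 50*x + 36
f'(-1.4215) = 50*-1.4215 + 36 = -35.075
x_1 = -1.4215 - 0.005*-35.075 = -1.2461


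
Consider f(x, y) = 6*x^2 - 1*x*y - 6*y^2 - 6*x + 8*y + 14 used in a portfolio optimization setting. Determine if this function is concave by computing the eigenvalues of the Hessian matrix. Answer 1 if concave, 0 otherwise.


The Hessian of f(x,y) = 6*x^2 - 1*x*y - 6*y^2 - 6*x + 8*y + 14 is:
H = [[12, -1], [-1, -12]]
Trace = 12 - 12 = 0
Determinant = 12*-12 - (-1)^2 = -145
Discriminant = (0)^2 - 4*-145 = 580.0
Eigenvalues: lambda_1 = -12.0416, lambda_2 = 12.0416
The function is not concave.

0


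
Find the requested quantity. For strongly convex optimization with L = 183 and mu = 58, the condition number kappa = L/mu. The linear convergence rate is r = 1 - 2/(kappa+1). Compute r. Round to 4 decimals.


Step 1: Compute the condition number.
kappa = L/mu = 183/58 = 3.1552
Step 2: Compute the convergence rate.
r = 1 - 2/(kappa + 1) = 1 - 2*mu/(L + mu) = (L - mu)/(L + mu) = 125/241 = 0.5187


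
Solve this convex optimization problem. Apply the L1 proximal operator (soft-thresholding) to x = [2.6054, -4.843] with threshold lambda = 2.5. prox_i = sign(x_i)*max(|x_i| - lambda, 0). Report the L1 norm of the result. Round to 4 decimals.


Soft-thresholding with lambda = 2.5:
prox(2.6054) = sign(2.6054)*max(|2.6054| - 2.5, 0) = 0.1054
prox(-4.843) = sign(-4.843)*max(|-4.843| - 2.5, 0) = -2.343
prox(x) = [0.1054, -2.343]
||prox(x)||_1 = 0.1054 + 2.343 = 2.4484


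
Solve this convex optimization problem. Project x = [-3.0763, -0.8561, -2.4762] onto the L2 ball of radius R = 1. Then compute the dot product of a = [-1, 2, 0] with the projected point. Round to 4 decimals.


Step 1: Compute ||x|| (intermediates to 6 decimals).
||x|| = sqrt((-3.0763)^2 + (-0.8561)^2 + (-2.4762)^2) = 4.040804
Step 2: Project.
Since ||x|| > R, scale = R/||x|| = 1/4.040804 = 0.247476, proj(x) = scale * x
proj(x) = [-0.76131, -0.211864, -0.6128]
Step 3: Dot product.
a^T * proj(x) = -1*(-0.76131) + 2*(-0.211864) + 0*(-0.6128) = 0.3376


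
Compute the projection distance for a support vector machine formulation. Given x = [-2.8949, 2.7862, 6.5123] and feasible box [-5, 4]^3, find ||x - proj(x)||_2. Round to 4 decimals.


Project each component onto [-5, 4].
clip(-2.8949) = -2.8949, clip(2.7862) = 2.7862, clip(6.5123) = 4.0
Projection = [-2.8949, 2.7862, 4.0]
Squared diffs: [0.0, 0.0, 6.3117]
Distance = sqrt(6.3117) = 2.5123


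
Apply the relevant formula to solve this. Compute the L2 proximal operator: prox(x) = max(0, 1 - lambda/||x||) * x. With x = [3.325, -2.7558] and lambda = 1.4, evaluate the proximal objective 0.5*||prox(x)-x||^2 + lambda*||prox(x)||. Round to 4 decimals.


Step 1: Compute ||x||.
||x|| = 4.3186
Step 2: Compute scaling factor.
scale = max(0, 1 - 1.4/4.3186) = 0.6758
Step 3: prox(x) = [2.2471, -1.8624]
||prox(x)|| = 2.9186
Step 4: Proximal objective.
0.5*||prox-x||^2 = 0.98
lambda*||prox|| = 4.086
Total = 5.066


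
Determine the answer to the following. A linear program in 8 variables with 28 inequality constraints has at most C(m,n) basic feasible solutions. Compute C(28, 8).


Each vertex corresponds to some choice of n active constraints out of m, so the number of vertices is at most C(m, n) = m! / (n!(m-n)!).
m = 28, n = 8
Numerator: 28 * 27 * 26 * 25 * 24 * 23 * 22 * 21
Denominator: 8! = 40320
C(28, 8) = 3108105


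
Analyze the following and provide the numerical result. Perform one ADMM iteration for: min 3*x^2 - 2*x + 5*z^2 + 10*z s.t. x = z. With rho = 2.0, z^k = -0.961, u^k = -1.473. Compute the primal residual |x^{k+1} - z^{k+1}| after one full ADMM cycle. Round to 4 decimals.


ADMM iteration with rho = 2.0, z^k = -0.961, u^k = -1.473
Step 1: x-update.
Minimize 3*x^2 - 2*x + (2.0/2)*(x + 0.961 - 1.473)^2
FOC: (2*3 + 2.0)*x = 2 + 2.0*(-0.961 + 1.473)
x^{k+1} = 0.378
Step 2: z-update.
Minimize 5*z^2 + 10*z + (2.0/2)*(0.378 - z - 1.473)^2
FOC: (2*5 + 2.0)*z = -10 + 2.0*(0.378 - 1.473)
z^{k+1} = -1.0158
Step 3: u-update.
u^{k+1} = -1.473 + 0.378 + 1.0158 = -0.0792
Step 4: Primal residual = |0.378 + 1.0158| = 1.3938


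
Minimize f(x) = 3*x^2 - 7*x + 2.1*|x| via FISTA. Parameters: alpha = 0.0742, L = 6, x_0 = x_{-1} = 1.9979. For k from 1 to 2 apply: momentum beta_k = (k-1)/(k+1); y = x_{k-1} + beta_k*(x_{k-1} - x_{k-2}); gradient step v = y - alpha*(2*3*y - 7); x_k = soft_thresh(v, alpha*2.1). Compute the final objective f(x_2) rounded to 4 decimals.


FISTA on f(x) = 3*x^2 - 7*x + 2.1*|x|
L = 6, alpha = 0.0742
Iteration 1: beta = 0.0, y = 1.9979 + 0.0*(1.9979 - 1.9979) = 1.9979
  grad(y) = 4.9874, v = y - alpha*grad = 1.6278
  prox(v) = soft_thresh(1.6278, 0.1558) = 1.472
Iteration 2: beta = 0.3333, y = 1.472 + 0.3333*(1.472 - 1.9979) = 1.2967
  grad(y) = 0.7803, v = y - alpha*grad = 1.2388
  prox(v) = soft_thresh(1.2388, 0.1558) = 1.083
f(x_2) = 3*1.083^2 - 7*1.083 + 2.1*|1.083| = -1.788


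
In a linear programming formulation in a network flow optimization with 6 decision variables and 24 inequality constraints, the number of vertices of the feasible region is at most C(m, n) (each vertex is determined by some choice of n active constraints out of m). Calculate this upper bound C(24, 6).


Each vertex corresponds to some choice of n active constraints out of m, so the number of vertices is at most C(m, n) = m! / (n!(m-n)!).
m = 24, n = 6
Numerator: 24 * 23 * 22 * 21 * 20 * 19
Denominator: 6! = 720
C(24, 6) = 134596


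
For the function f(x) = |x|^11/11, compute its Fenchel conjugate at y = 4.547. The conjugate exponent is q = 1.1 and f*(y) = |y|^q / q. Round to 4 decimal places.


The conjugate exponent q satisfies 1/p + 1/q = 1.
p = 11, so q = 11/(11 - 1) = 1.1
|y|^q = 4.547^1.1 = 5.2905
f*(4.547) = 5.2905 / 1.1 = 4.8096


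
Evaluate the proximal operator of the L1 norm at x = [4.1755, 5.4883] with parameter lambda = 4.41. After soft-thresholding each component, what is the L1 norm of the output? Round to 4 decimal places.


Soft-thresholding with lambda = 4.41:
prox(4.1755) = sign(4.1755)*max(|4.1755| - 4.41, 0) = 0.0
prox(5.4883) = sign(5.4883)*max(|5.4883| - 4.41, 0) = 1.0783
prox(x) = [0.0, 1.0783]
||prox(x)||_1 = 0.0 + 1.0783 = 1.0783


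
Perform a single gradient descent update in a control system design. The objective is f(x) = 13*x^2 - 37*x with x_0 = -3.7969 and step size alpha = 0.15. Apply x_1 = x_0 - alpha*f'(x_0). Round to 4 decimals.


We compute the gradient at x_0 and apply the update.
f'(x) = 26*x - 37
f'(-3.7969) = 26*-3.7969 - 37 = -135.7194
x_1 = -3.7969 - 0.15*-135.7194 = 16.561


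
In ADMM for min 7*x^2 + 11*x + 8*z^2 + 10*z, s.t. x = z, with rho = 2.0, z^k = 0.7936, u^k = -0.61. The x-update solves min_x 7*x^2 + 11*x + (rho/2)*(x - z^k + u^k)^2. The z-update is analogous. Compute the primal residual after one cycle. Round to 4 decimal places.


ADMM iteration with rho = 2.0, z^k = 0.7936, u^k = -0.61
Step 1: x-update.
Minimize 7*x^2 + 11*x + (2.0/2)*(x - 0.7936 - 0.61)^2
FOC: (2*7 + 2.0)*x = -11 + 2.0*(0.7936 + 0.61)
x^{k+1} = -0.5121
Step 2: z-update.
Minimize 8*z^2 + 10*z + (2.0/2)*(-0.5121 - z - 0.61)^2
FOC: (2*8 + 2.0)*z = -10 + 2.0*(-0.5121 - 0.61)
z^{k+1} = -0.6802
Step 3: u-update.
u^{k+1} = -0.61 - 0.5121 + 0.6802 = -0.4418
Step 4: Primal residual = |-0.5121 + 0.6802| = 0.1682


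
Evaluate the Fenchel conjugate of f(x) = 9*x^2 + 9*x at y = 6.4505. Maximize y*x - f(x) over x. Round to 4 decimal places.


f*(y) = sup_x {y*x - a*x^2 - b*x} = sup_x {(y-b)*x - a*x^2}
FOC: (y - b) - 2a*x = 0 => x* = (y - b)/(2a)
x* = (6.4505 - 9)/(2*9) = -0.1416
f*(6.4505) = (y-b)^2/(4a) = (6.4505 - 9)^2/(4*9)
= 6.5/36 = 0.1806


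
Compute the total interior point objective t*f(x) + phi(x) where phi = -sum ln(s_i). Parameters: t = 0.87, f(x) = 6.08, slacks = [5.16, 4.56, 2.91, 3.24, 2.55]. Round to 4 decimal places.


Step 1: Compute log-barrier.
ln values: [1.6409, 1.5173, 1.0682, 1.1756, 0.9361]
phi = -(1.6409 + 1.5173 + 1.0682 + 1.1756 + 0.9361) = -6.3381
Step 2: Compute augmented objective.
t*f(x) = 0.87*6.08 = 5.2896
Total = 5.2896 - 6.3381 = -1.0485


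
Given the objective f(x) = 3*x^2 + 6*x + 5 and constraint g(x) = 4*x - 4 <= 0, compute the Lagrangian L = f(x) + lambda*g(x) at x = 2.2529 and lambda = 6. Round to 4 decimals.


Step 1: Evaluate f(x).
f(2.2529) = 3*2.2529^2 + 6*2.2529 + 5 = 33.7441
Step 2: Evaluate g(x).
g(2.2529) = 4*2.2529 - 4 = 5.0116
Step 3: Compute Lagrangian.
L = 33.7441 + 6*5.0116 = 63.8137


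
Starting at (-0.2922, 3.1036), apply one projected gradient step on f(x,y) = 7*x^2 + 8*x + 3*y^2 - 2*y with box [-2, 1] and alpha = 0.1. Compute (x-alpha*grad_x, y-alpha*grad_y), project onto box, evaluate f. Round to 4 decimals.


Step 1: Compute gradient at (-0.2922, 3.1036).
grad_x = 2*7*-0.2922 + 8 = 3.9092
grad_y = 2*3*3.1036 - 2 = 16.6216
Step 2: Gradient step.
x_raw = -0.2922 - 0.1*3.9092 = -0.6831
y_raw = 3.1036 - 0.1*16.6216 = 1.4414
Step 3: Project onto [-2, 1].
x_proj = clip(-0.6831) = -0.6831
y_proj = clip(1.4414) = 1.0
Step 4: Evaluate f.
f(-0.6831, 1.0) = -1.1984


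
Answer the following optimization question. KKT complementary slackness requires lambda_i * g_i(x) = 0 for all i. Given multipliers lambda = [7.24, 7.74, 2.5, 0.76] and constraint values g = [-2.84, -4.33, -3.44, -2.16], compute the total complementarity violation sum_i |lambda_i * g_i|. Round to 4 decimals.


KKT complementary slackness check:
lambda_1 * g_1 = 7.24 * -2.84 = -20.5616
lambda_2 * g_2 = 7.74 * -4.33 = -33.5142
lambda_3 * g_3 = 2.5 * -3.44 = -8.6
lambda_4 * g_4 = 0.76 * -2.16 = -1.6416
Total violation = 20.5616 + 33.5142 + 8.6 + 1.6416 = 64.3174


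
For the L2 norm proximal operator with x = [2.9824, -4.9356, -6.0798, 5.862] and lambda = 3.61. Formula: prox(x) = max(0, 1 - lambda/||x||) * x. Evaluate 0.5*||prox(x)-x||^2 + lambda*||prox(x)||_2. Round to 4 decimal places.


Step 1: Compute ||x||.
||x|| = 10.2265
Step 2: Compute scaling factor.
scale = max(0, 1 - 3.61/10.2265) = 0.647
Step 3: prox(x) = [1.9296, -3.1933, -3.9336, 3.7927]
||prox(x)|| = 6.6165
Step 4: Proximal objective.
0.5*||prox-x||^2 = 6.5161
lambda*||prox|| = 23.8856
Total = 30.4017


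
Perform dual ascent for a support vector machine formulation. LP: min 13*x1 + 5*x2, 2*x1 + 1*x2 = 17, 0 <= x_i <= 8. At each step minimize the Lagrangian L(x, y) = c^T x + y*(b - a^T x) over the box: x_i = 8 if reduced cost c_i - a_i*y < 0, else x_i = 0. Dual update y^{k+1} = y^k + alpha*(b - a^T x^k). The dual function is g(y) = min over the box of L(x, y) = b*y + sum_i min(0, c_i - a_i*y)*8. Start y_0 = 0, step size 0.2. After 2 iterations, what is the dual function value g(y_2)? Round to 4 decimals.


Dual ascent for LP: min 13*x1 + 5*x2, 2*x1 + 1*x2 = 17, 0 <= x_i <= 8
Step 1: y^k = 0.0, reduced costs: (13.0, 5.0)
  x^k = (0.0, 0.0), subgradient = b - a^T x = 17.0
  y^{k+1} = 0.0 + 0.2*17.0 = 3.4
Step 2: y^k = 3.4, reduced costs: (6.2, 1.6)
  x^k = (0.0, 0.0), subgradient = b - a^T x = 17.0
  y^{k+1} = 3.4 + 0.2*17.0 = 6.8
Dual objective at y_2 = 6.8: reduced costs (-0.6, -1.8), box minimizer x = (8.0, 8.0)
g(y_2) = b*y + (c1 - a1*y)*x1 + (c2 - a2*y)*x2 = 17*6.8 + (-0.6)*8.0 + (-1.8)*8.0 = 115.6 - 4.8 - 14.4 = 96.4


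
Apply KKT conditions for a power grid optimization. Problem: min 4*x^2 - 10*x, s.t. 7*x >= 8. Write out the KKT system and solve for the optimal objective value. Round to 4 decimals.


Step 1: Try lambda = 0 (constraint inactive).
Stationarity: 2*4*x - 10 = 0
x* = 10/(2*4) = 1.25
Check constraint: 7*1.25 = 8.75 >= 8 -- satisfied.
Step 2: Compute optimal value.
f(x*) = 4*1.25^2 - 10*1.25 = -6.25


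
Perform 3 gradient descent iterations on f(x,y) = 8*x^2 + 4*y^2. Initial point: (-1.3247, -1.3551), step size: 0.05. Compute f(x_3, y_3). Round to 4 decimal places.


Gradient descent on f(x,y) = 8*x^2 + 4*y^2.
Starting point: (-1.3247, -1.3551), alpha = 0.05
Step 1: grad_x = 2*8*-1.3247 = -21.1952, grad_y = 2*4*-1.3551 = -10.8408
  x_1 = -1.3247 - 0.05*-21.1952 = -0.2649
  y_1 = -1.3551 - 0.05*-10.8408 = -0.8131
Step 2: grad_x = 2*8*-0.2649 = -4.239, grad_y = 2*4*-0.8131 = -6.5045
  x_2 = -0.2649 - 0.05*-4.239 = -0.053
  y_2 = -0.8131 - 0.05*-6.5045 = -0.4878
Step 3: grad_x = 2*8*-0.053 = -0.8478, grad_y = 2*4*-0.4878 = -3.9027
  x_3 = -0.053 - 0.05*-0.8478 = -0.0106
  y_3 = -0.4878 - 0.05*-3.9027 = -0.2927
f(-0.0106, -0.2927) = 8*(-0.0106)^2 + 4*(-0.2927)^2 = 0.3436


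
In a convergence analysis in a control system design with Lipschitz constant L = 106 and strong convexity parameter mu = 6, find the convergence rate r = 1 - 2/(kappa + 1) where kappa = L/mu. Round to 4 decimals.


Step 1: Compute the condition number.
kappa = L/mu = 106/6 = 17.6667
Step 2: Compute the convergence rate.
r = 1 - 2/(kappa + 1) = 1 - 2*mu/(L + mu) = (L - mu)/(L + mu) = 100/112 = 0.8929
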